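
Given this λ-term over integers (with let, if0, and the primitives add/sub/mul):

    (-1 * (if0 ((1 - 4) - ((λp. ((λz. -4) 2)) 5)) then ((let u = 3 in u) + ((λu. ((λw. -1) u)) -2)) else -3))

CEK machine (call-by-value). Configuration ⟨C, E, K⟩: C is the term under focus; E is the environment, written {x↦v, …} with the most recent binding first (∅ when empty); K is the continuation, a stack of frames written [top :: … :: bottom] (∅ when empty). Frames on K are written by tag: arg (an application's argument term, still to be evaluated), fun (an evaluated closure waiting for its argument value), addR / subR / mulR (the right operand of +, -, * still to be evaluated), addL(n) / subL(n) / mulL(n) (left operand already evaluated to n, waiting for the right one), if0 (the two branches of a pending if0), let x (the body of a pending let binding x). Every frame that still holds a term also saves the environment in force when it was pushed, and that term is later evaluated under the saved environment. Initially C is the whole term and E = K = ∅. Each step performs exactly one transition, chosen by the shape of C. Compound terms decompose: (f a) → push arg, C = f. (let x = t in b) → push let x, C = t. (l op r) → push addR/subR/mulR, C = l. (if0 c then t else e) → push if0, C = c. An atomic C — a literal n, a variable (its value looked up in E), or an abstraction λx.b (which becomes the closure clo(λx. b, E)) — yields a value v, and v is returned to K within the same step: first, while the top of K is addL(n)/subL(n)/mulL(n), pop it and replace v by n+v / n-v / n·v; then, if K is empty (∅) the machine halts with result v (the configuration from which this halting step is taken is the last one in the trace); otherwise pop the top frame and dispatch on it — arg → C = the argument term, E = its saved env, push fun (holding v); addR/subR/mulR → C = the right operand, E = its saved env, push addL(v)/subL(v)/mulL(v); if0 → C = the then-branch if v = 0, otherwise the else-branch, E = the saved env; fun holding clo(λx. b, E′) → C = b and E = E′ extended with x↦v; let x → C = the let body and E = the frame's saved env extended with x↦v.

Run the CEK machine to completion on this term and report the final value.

Answer: 3

Execution trace:
0. <C=(-1 * (if0 ((1 - 4) - ((λp. ((λz. -4) 2)) 5)) then ((let u = 3 in u) + ((λu. ((λw. -1) u)) -2)) else -3)), E=∅, K=∅>
1. <C=-1, E=∅, K=[mulR]>
2. <C=(if0 ((1 - 4) - ((λp. ((λz. -4) 2)) 5)) then ((let u = 3 in u) + ((λu. ((λw. -1) u)) -2)) else -3), E=∅, K=[mulL(-1)]>
3. <C=((1 - 4) - ((λp. ((λz. -4) 2)) 5)), E=∅, K=[if0 :: mulL(-1)]>
4. <C=(1 - 4), E=∅, K=[subR :: if0 :: mulL(-1)]>
5. <C=1, E=∅, K=[subR :: subR :: if0 :: mulL(-1)]>
6. <C=4, E=∅, K=[subL(1) :: subR :: if0 :: mulL(-1)]>
7. <C=((λp. ((λz. -4) 2)) 5), E=∅, K=[subL(-3) :: if0 :: mulL(-1)]>
8. <C=(λp. ((λz. -4) 2)), E=∅, K=[arg :: subL(-3) :: if0 :: mulL(-1)]>
9. <C=5, E=∅, K=[fun :: subL(-3) :: if0 :: mulL(-1)]>
10. <C=((λz. -4) 2), E={p↦5}, K=[subL(-3) :: if0 :: mulL(-1)]>
11. <C=(λz. -4), E={p↦5}, K=[arg :: subL(-3) :: if0 :: mulL(-1)]>
12. <C=2, E={p↦5}, K=[fun :: subL(-3) :: if0 :: mulL(-1)]>
13. <C=-4, E={z↦2, p↦5}, K=[subL(-3) :: if0 :: mulL(-1)]>
14. <C=-3, E=∅, K=[mulL(-1)]>
→ final value 3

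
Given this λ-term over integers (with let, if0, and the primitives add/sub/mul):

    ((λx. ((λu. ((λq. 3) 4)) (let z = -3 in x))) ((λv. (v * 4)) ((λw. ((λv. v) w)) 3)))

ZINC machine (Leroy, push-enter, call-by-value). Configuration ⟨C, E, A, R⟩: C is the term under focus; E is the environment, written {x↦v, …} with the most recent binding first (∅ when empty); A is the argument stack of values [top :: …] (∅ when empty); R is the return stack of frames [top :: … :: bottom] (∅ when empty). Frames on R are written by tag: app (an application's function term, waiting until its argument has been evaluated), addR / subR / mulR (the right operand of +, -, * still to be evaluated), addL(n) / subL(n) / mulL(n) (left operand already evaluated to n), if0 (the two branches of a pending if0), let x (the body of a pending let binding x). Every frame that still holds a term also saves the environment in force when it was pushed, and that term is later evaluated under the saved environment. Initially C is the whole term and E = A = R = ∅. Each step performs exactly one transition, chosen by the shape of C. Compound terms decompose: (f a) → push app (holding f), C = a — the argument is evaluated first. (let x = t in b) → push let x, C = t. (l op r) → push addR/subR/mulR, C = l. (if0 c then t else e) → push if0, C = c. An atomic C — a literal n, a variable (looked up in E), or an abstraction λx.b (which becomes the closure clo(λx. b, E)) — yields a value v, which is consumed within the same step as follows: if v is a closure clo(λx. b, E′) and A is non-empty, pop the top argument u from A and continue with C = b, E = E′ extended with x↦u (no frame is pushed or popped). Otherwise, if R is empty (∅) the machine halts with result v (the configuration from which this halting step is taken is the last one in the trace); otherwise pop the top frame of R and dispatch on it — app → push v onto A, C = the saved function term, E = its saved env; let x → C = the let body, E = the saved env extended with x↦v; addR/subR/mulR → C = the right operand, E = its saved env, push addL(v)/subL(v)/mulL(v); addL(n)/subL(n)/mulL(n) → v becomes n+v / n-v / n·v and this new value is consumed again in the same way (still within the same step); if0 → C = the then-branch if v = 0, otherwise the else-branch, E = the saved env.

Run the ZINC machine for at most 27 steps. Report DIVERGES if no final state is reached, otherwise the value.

Answer: 3

Execution trace:
t=0: ⟨C=((λx. ((λu. ((λq. 3) 4)) (let z = -3 in x))) ((λv. (v * 4)) ((λw. ((λv. v) w)) 3))); E=∅; A=∅; R=∅⟩
t=1: ⟨C=((λv. (v * 4)) ((λw. ((λv. v) w)) 3)); E=∅; A=∅; R=[app]⟩
t=2: ⟨C=((λw. ((λv. v) w)) 3); E=∅; A=∅; R=[app :: app]⟩
t=3: ⟨C=3; E=∅; A=∅; R=[app :: app :: app]⟩
t=4: ⟨C=(λw. ((λv. v) w)); E=∅; A=[3]; R=[app :: app]⟩
t=5: ⟨C=((λv. v) w); E={w↦3}; A=∅; R=[app :: app]⟩
t=6: ⟨C=w; E={w↦3}; A=∅; R=[app :: app :: app]⟩
t=7: ⟨C=(λv. v); E={w↦3}; A=[3]; R=[app :: app]⟩
t=8: ⟨C=v; E={v↦3, w↦3}; A=∅; R=[app :: app]⟩
t=9: ⟨C=(λv. (v * 4)); E=∅; A=[3]; R=[app]⟩
t=10: ⟨C=(v * 4); E={v↦3}; A=∅; R=[app]⟩
t=11: ⟨C=v; E={v↦3}; A=∅; R=[mulR :: app]⟩
t=12: ⟨C=4; E={v↦3}; A=∅; R=[mulL(3) :: app]⟩
t=13: ⟨C=(λx. ((λu. ((λq. 3) 4)) (let z = -3 in x))); E=∅; A=[12]; R=∅⟩
t=14: ⟨C=((λu. ((λq. 3) 4)) (let z = -3 in x)); E={x↦12}; A=∅; R=∅⟩
t=15: ⟨C=(let z = -3 in x); E={x↦12}; A=∅; R=[app]⟩
t=16: ⟨C=-3; E={x↦12}; A=∅; R=[let z :: app]⟩
t=17: ⟨C=x; E={z↦-3, x↦12}; A=∅; R=[app]⟩
t=18: ⟨C=(λu. ((λq. 3) 4)); E={x↦12}; A=[12]; R=∅⟩
t=19: ⟨C=((λq. 3) 4); E={u↦12, x↦12}; A=∅; R=∅⟩
t=20: ⟨C=4; E={u↦12, x↦12}; A=∅; R=[app]⟩
t=21: ⟨C=(λq. 3); E={u↦12, x↦12}; A=[4]; R=∅⟩
t=22: ⟨C=3; E={q↦4, u↦12, x↦12}; A=∅; R=∅⟩
→ final value 3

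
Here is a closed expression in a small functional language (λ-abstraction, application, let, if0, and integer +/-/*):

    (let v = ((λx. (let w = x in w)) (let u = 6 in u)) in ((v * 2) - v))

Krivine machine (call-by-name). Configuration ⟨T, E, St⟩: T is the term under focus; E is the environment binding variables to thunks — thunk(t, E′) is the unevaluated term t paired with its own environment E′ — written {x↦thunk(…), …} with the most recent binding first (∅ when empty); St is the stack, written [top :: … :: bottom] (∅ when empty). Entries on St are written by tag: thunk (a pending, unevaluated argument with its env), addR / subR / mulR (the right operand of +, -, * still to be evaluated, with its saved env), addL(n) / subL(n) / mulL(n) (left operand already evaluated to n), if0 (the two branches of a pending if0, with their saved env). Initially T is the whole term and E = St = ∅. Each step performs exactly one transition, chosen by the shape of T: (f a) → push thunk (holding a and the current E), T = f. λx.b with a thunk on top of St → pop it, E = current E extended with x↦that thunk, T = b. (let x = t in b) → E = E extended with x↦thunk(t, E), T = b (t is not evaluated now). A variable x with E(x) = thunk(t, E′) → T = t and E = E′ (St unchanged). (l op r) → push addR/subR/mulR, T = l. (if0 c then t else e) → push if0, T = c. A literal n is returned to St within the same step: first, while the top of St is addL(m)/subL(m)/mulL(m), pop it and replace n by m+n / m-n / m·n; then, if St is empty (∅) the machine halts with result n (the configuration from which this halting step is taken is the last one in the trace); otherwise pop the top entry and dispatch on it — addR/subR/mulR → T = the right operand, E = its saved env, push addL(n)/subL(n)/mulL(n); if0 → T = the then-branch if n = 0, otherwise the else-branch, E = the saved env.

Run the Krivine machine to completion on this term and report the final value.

t=0: <T=(let v = ((λx. (let w = x in w)) (let u = 6 in u)) in ((v * 2) - v)), E=∅, St=∅>
t=1: <T=((v * 2) - v), E={v↦thunk(((λx. (let w = x in w)) (let u = 6 in u)), ∅)}, St=∅>
t=2: <T=(v * 2), E={v↦thunk(((λx. (let w = x in w)) (let u = 6 in u)), ∅)}, St=[subR]>
t=3: <T=v, E={v↦thunk(((λx. (let w = x in w)) (let u = 6 in u)), ∅)}, St=[mulR :: subR]>
t=4: <T=((λx. (let w = x in w)) (let u = 6 in u)), E=∅, St=[mulR :: subR]>
t=5: <T=(λx. (let w = x in w)), E=∅, St=[thunk :: mulR :: subR]>
t=6: <T=(let w = x in w), E={x↦thunk((let u = 6 in u), ∅)}, St=[mulR :: subR]>
t=7: <T=w, E={w↦thunk(x, {x↦thunk((let u = 6 in u), ∅)}), x↦thunk((let u = 6 in u), ∅)}, St=[mulR :: subR]>
t=8: <T=x, E={x↦thunk((let u = 6 in u), ∅)}, St=[mulR :: subR]>
t=9: <T=(let u = 6 in u), E=∅, St=[mulR :: subR]>
t=10: <T=u, E={u↦thunk(6, ∅)}, St=[mulR :: subR]>
t=11: <T=6, E=∅, St=[mulR :: subR]>
t=12: <T=2, E={v↦thunk(((λx. (let w = x in w)) (let u = 6 in u)), ∅)}, St=[mulL(6) :: subR]>
t=13: <T=v, E={v↦thunk(((λx. (let w = x in w)) (let u = 6 in u)), ∅)}, St=[subL(12)]>
t=14: <T=((λx. (let w = x in w)) (let u = 6 in u)), E=∅, St=[subL(12)]>
t=15: <T=(λx. (let w = x in w)), E=∅, St=[thunk :: subL(12)]>
t=16: <T=(let w = x in w), E={x↦thunk((let u = 6 in u), ∅)}, St=[subL(12)]>
t=17: <T=w, E={w↦thunk(x, {x↦thunk((let u = 6 in u), ∅)}), x↦thunk((let u = 6 in u), ∅)}, St=[subL(12)]>
t=18: <T=x, E={x↦thunk((let u = 6 in u), ∅)}, St=[subL(12)]>
t=19: <T=(let u = 6 in u), E=∅, St=[subL(12)]>
t=20: <T=u, E={u↦thunk(6, ∅)}, St=[subL(12)]>
t=21: <T=6, E=∅, St=[subL(12)]>
→ final value 6

Answer: 6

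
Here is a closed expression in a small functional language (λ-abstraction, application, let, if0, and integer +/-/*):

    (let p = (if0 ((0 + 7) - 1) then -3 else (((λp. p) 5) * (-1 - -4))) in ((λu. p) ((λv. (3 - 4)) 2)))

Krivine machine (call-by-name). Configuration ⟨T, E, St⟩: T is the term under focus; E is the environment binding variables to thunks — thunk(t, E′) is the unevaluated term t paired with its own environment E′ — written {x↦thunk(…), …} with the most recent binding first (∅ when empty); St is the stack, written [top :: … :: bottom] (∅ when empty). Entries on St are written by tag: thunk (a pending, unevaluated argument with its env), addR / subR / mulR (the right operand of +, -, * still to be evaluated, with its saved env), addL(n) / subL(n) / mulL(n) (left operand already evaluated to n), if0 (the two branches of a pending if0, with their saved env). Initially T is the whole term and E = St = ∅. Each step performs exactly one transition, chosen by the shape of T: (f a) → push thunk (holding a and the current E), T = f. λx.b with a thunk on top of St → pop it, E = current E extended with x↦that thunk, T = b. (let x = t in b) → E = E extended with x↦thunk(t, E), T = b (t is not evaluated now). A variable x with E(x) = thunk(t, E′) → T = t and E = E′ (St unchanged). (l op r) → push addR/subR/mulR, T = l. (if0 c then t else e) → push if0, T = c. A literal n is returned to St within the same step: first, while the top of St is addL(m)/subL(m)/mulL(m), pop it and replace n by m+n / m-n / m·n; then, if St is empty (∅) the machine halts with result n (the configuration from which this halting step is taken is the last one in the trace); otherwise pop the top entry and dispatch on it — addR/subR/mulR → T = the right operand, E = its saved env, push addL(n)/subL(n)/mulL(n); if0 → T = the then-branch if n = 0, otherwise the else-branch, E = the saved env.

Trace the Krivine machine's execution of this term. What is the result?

step 0: <T=(let p = (if0 ((0 + 7) - 1) then -3 else (((λp. p) 5) * (-1 - -4))) in ((λu. p) ((λv. (3 - 4)) 2))), E=∅, St=∅>
step 1: <T=((λu. p) ((λv. (3 - 4)) 2)), E={p↦thunk((if0 ((0 + 7) - 1) then -3 else (((λp. p) 5) * (-1 - -4))), ∅)}, St=∅>
step 2: <T=(λu. p), E={p↦thunk((if0 ((0 + 7) - 1) then -3 else (((λp. p) 5) * (-1 - -4))), ∅)}, St=[thunk]>
step 3: <T=p, E={u↦thunk(((λv. (3 - 4)) 2), {p↦thunk((if0 ((0 + 7) - 1) then -3 else (((λp. p) 5) * (-1 - -4))), ∅)}), p↦thunk((if0 ((0 + 7) - 1) then -3 else (((λp. p) 5) * (-1 - -4))), ∅)}, St=∅>
step 4: <T=(if0 ((0 + 7) - 1) then -3 else (((λp. p) 5) * (-1 - -4))), E=∅, St=∅>
step 5: <T=((0 + 7) - 1), E=∅, St=[if0]>
step 6: <T=(0 + 7), E=∅, St=[subR :: if0]>
step 7: <T=0, E=∅, St=[addR :: subR :: if0]>
step 8: <T=7, E=∅, St=[addL(0) :: subR :: if0]>
step 9: <T=1, E=∅, St=[subL(7) :: if0]>
step 10: <T=(((λp. p) 5) * (-1 - -4)), E=∅, St=∅>
step 11: <T=((λp. p) 5), E=∅, St=[mulR]>
step 12: <T=(λp. p), E=∅, St=[thunk :: mulR]>
step 13: <T=p, E={p↦thunk(5, ∅)}, St=[mulR]>
step 14: <T=5, E=∅, St=[mulR]>
step 15: <T=(-1 - -4), E=∅, St=[mulL(5)]>
step 16: <T=-1, E=∅, St=[subR :: mulL(5)]>
step 17: <T=-4, E=∅, St=[subL(-1) :: mulL(5)]>
→ final value 15

Answer: 15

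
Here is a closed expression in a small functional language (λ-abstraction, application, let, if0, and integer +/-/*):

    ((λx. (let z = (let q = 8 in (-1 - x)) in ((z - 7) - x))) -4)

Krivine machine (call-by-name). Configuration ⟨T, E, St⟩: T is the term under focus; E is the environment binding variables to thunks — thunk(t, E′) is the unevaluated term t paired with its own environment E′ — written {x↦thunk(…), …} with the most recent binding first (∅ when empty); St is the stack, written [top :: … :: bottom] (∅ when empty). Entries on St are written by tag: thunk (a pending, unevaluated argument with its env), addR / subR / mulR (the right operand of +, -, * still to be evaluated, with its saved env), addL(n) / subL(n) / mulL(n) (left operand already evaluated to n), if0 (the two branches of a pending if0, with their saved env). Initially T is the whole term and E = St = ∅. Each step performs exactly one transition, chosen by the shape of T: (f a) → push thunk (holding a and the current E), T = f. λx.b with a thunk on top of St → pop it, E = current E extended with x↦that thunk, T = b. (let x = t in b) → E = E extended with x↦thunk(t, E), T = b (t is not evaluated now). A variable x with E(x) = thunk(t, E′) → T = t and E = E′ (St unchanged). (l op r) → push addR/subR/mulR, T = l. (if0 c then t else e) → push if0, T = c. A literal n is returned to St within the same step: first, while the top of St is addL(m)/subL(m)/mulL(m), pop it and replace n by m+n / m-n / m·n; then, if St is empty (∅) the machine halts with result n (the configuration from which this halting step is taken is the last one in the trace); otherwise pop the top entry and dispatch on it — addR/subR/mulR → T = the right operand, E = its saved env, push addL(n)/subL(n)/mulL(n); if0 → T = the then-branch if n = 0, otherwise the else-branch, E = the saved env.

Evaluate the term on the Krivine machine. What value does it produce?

Answer: 0

Derivation:
[0] <T=((λx. (let z = (let q = 8 in (-1 - x)) in ((z - 7) - x))) -4), E=∅, St=∅>
[1] <T=(λx. (let z = (let q = 8 in (-1 - x)) in ((z - 7) - x))), E=∅, St=[thunk]>
[2] <T=(let z = (let q = 8 in (-1 - x)) in ((z - 7) - x)), E={x↦thunk(-4, ∅)}, St=∅>
[3] <T=((z - 7) - x), E={z↦thunk((let q = 8 in (-1 - x)), {x↦thunk(-4, ∅)}), x↦thunk(-4, ∅)}, St=∅>
[4] <T=(z - 7), E={z↦thunk((let q = 8 in (-1 - x)), {x↦thunk(-4, ∅)}), x↦thunk(-4, ∅)}, St=[subR]>
[5] <T=z, E={z↦thunk((let q = 8 in (-1 - x)), {x↦thunk(-4, ∅)}), x↦thunk(-4, ∅)}, St=[subR :: subR]>
[6] <T=(let q = 8 in (-1 - x)), E={x↦thunk(-4, ∅)}, St=[subR :: subR]>
[7] <T=(-1 - x), E={q↦thunk(8, {x↦thunk(-4, ∅)}), x↦thunk(-4, ∅)}, St=[subR :: subR]>
[8] <T=-1, E={q↦thunk(8, {x↦thunk(-4, ∅)}), x↦thunk(-4, ∅)}, St=[subR :: subR :: subR]>
[9] <T=x, E={q↦thunk(8, {x↦thunk(-4, ∅)}), x↦thunk(-4, ∅)}, St=[subL(-1) :: subR :: subR]>
[10] <T=-4, E=∅, St=[subL(-1) :: subR :: subR]>
[11] <T=7, E={z↦thunk((let q = 8 in (-1 - x)), {x↦thunk(-4, ∅)}), x↦thunk(-4, ∅)}, St=[subL(3) :: subR]>
[12] <T=x, E={z↦thunk((let q = 8 in (-1 - x)), {x↦thunk(-4, ∅)}), x↦thunk(-4, ∅)}, St=[subL(-4)]>
[13] <T=-4, E=∅, St=[subL(-4)]>
→ final value 0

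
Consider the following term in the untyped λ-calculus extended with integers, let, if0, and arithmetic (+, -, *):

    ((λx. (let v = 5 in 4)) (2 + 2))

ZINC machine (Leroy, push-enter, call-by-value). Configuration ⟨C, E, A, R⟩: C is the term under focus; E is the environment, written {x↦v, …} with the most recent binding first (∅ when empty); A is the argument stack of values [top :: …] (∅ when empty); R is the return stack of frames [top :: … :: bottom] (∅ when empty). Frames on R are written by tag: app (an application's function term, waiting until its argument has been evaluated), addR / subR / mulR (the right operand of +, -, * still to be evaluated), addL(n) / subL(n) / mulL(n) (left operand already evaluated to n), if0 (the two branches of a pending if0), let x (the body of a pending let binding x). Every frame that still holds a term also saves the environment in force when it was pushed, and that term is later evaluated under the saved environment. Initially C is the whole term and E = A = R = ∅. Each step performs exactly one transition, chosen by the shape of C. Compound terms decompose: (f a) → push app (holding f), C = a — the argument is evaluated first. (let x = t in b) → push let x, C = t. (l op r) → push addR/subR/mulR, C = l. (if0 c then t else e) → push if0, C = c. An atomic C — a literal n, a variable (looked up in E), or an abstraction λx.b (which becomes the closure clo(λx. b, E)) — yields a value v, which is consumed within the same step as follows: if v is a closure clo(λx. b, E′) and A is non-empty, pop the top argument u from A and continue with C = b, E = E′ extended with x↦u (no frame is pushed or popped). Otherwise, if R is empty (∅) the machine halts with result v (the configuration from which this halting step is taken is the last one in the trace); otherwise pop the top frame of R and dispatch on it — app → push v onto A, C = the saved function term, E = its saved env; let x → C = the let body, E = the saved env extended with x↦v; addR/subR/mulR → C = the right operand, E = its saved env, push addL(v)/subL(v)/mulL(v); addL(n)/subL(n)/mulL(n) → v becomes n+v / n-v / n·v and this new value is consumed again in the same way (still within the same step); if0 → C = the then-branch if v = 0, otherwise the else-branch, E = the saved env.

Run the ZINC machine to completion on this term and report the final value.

Answer: 4

Machine steps:
0. [C=((λx. (let v = 5 in 4)) (2 + 2)) | E=∅ | A=∅ | R=∅]
1. [C=(2 + 2) | E=∅ | A=∅ | R=[app]]
2. [C=2 | E=∅ | A=∅ | R=[addR :: app]]
3. [C=2 | E=∅ | A=∅ | R=[addL(2) :: app]]
4. [C=(λx. (let v = 5 in 4)) | E=∅ | A=[4] | R=∅]
5. [C=(let v = 5 in 4) | E={x↦4} | A=∅ | R=∅]
6. [C=5 | E={x↦4} | A=∅ | R=[let v]]
7. [C=4 | E={v↦5, x↦4} | A=∅ | R=∅]
→ final value 4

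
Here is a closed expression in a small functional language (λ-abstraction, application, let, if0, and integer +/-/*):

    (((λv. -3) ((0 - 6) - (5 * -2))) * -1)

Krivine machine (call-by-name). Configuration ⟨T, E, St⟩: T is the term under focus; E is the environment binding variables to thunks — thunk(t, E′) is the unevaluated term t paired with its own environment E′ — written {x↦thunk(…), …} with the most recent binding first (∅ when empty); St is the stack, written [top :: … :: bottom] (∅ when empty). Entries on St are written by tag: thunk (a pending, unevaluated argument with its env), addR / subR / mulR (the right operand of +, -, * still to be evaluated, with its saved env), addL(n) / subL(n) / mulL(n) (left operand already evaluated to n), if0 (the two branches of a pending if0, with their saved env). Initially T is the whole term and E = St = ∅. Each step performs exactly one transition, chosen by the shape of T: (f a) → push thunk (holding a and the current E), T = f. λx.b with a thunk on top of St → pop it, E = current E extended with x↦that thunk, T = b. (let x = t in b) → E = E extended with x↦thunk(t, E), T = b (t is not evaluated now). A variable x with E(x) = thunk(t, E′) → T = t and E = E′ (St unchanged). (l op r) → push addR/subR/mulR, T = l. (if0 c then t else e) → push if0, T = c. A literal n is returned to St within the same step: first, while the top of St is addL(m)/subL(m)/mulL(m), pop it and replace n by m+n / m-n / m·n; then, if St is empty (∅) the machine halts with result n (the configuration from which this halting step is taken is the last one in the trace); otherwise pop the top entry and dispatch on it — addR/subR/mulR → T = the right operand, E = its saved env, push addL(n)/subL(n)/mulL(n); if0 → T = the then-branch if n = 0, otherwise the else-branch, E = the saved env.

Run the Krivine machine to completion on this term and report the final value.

0. [T=(((λv. -3) ((0 - 6) - (5 * -2))) * -1) | E=∅ | St=∅]
1. [T=((λv. -3) ((0 - 6) - (5 * -2))) | E=∅ | St=[mulR]]
2. [T=(λv. -3) | E=∅ | St=[thunk :: mulR]]
3. [T=-3 | E={v↦thunk(((0 - 6) - (5 * -2)), ∅)} | St=[mulR]]
4. [T=-1 | E=∅ | St=[mulL(-3)]]
→ final value 3

Answer: 3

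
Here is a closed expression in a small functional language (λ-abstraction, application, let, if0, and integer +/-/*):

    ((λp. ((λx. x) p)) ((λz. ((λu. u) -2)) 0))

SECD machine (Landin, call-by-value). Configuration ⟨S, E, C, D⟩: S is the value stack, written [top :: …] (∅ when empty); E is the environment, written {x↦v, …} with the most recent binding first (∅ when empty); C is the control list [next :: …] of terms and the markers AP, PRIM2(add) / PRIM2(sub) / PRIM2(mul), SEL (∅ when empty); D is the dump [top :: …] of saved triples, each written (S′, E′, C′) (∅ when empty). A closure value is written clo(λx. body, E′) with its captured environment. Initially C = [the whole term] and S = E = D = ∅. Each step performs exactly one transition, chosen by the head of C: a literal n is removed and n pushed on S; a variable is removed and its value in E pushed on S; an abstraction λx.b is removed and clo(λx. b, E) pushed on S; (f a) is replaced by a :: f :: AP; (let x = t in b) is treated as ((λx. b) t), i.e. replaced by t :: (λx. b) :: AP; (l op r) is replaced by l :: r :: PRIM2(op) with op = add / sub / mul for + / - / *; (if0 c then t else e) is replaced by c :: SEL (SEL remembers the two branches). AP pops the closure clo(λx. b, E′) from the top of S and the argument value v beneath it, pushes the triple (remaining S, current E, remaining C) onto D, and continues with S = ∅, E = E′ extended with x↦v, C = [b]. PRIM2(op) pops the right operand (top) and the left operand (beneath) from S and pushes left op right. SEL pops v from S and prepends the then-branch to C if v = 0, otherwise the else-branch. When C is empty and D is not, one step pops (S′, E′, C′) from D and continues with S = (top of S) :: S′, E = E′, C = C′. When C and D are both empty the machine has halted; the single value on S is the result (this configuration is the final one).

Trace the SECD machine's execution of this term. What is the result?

t=0: ⟨S=∅; E=∅; C=[((λp. ((λx. x) p)) ((λz. ((λu. u) -2)) 0))]; D=∅⟩
t=1: ⟨S=∅; E=∅; C=[((λz. ((λu. u) -2)) 0) :: (λp. ((λx. x) p)) :: AP]; D=∅⟩
t=2: ⟨S=∅; E=∅; C=[0 :: (λz. ((λu. u) -2)) :: AP :: (λp. ((λx. x) p)) :: AP]; D=∅⟩
t=3: ⟨S=[0]; E=∅; C=[(λz. ((λu. u) -2)) :: AP :: (λp. ((λx. x) p)) :: AP]; D=∅⟩
t=4: ⟨S=[clo(λz. ((λu. u) -2), ∅) :: 0]; E=∅; C=[AP :: (λp. ((λx. x) p)) :: AP]; D=∅⟩
t=5: ⟨S=∅; E={z↦0}; C=[((λu. u) -2)]; D=[(∅, ∅, [(λp. ((λx. x) p)) :: AP])]⟩
t=6: ⟨S=∅; E={z↦0}; C=[-2 :: (λu. u) :: AP]; D=[(∅, ∅, [(λp. ((λx. x) p)) :: AP])]⟩
t=7: ⟨S=[-2]; E={z↦0}; C=[(λu. u) :: AP]; D=[(∅, ∅, [(λp. ((λx. x) p)) :: AP])]⟩
t=8: ⟨S=[clo(λu. u, {z↦0}) :: -2]; E={z↦0}; C=[AP]; D=[(∅, ∅, [(λp. ((λx. x) p)) :: AP])]⟩
t=9: ⟨S=∅; E={u↦-2, z↦0}; C=[u]; D=[(∅, {z↦0}, ∅) :: (∅, ∅, [(λp. ((λx. x) p)) :: AP])]⟩
t=10: ⟨S=[-2]; E={u↦-2, z↦0}; C=∅; D=[(∅, {z↦0}, ∅) :: (∅, ∅, [(λp. ((λx. x) p)) :: AP])]⟩
t=11: ⟨S=[-2]; E={z↦0}; C=∅; D=[(∅, ∅, [(λp. ((λx. x) p)) :: AP])]⟩
t=12: ⟨S=[-2]; E=∅; C=[(λp. ((λx. x) p)) :: AP]; D=∅⟩
t=13: ⟨S=[clo(λp. ((λx. x) p), ∅) :: -2]; E=∅; C=[AP]; D=∅⟩
t=14: ⟨S=∅; E={p↦-2}; C=[((λx. x) p)]; D=[(∅, ∅, ∅)]⟩
t=15: ⟨S=∅; E={p↦-2}; C=[p :: (λx. x) :: AP]; D=[(∅, ∅, ∅)]⟩
t=16: ⟨S=[-2]; E={p↦-2}; C=[(λx. x) :: AP]; D=[(∅, ∅, ∅)]⟩
t=17: ⟨S=[clo(λx. x, {p↦-2}) :: -2]; E={p↦-2}; C=[AP]; D=[(∅, ∅, ∅)]⟩
t=18: ⟨S=∅; E={x↦-2, p↦-2}; C=[x]; D=[(∅, {p↦-2}, ∅) :: (∅, ∅, ∅)]⟩
t=19: ⟨S=[-2]; E={x↦-2, p↦-2}; C=∅; D=[(∅, {p↦-2}, ∅) :: (∅, ∅, ∅)]⟩
t=20: ⟨S=[-2]; E={p↦-2}; C=∅; D=[(∅, ∅, ∅)]⟩
t=21: ⟨S=[-2]; E=∅; C=∅; D=∅⟩
→ final value -2

Answer: -2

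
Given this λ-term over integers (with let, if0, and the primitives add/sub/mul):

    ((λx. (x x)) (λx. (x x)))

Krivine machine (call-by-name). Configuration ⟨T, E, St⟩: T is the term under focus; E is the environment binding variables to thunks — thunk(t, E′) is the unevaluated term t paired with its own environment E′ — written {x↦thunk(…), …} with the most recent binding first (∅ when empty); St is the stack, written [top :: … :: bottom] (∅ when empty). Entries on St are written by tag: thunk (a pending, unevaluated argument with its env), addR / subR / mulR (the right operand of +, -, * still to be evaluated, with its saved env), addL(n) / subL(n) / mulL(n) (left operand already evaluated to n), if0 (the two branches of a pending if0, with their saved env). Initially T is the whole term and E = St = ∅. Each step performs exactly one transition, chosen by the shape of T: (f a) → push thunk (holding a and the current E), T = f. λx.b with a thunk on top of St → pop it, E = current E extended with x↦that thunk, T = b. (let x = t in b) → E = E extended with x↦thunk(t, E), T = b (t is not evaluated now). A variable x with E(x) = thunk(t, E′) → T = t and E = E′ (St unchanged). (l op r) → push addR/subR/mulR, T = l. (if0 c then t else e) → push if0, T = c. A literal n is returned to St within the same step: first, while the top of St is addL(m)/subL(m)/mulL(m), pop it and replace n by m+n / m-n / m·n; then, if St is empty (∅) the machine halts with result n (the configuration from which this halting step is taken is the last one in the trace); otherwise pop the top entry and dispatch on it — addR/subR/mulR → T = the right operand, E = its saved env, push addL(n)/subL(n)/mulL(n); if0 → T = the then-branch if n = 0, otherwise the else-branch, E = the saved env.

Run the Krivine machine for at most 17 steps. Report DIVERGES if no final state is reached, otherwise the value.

Answer: DIVERGES (no final state within 17 steps)

Derivation:
[0] ⟨T=((λx. (x x)) (λx. (x x))); E=∅; St=∅⟩
[1] ⟨T=(λx. (x x)); E=∅; St=[thunk]⟩
[2] ⟨T=(x x); E={x↦thunk((λx. (x x)), ∅)}; St=∅⟩
[3] ⟨T=x; E={x↦thunk((λx. (x x)), ∅)}; St=[thunk]⟩
[4] ⟨T=(λx. (x x)); E=∅; St=[thunk]⟩
[5] ⟨T=(x x); E={x↦thunk(x, {x↦thunk((λx. (x x)), ∅)})}; St=∅⟩
[6] ⟨T=x; E={x↦thunk(x, {x↦thunk((λx. (x x)), ∅)})}; St=[thunk]⟩
[7] ⟨T=x; E={x↦thunk((λx. (x x)), ∅)}; St=[thunk]⟩
[8] ⟨T=(λx. (x x)); E=∅; St=[thunk]⟩
[9] ⟨T=(x x); E={x↦thunk(x, {x↦thunk(x, {x↦thunk((λx. (x x)), ∅)})})}; St=∅⟩
[10] ⟨T=x; E={x↦thunk(x, {x↦thunk(x, {x↦thunk((λx. (x x)), ∅)})})}; St=[thunk]⟩
[11] ⟨T=x; E={x↦thunk(x, {x↦thunk((λx. (x x)), ∅)})}; St=[thunk]⟩
[12] ⟨T=x; E={x↦thunk((λx. (x x)), ∅)}; St=[thunk]⟩
[13] ⟨T=(λx. (x x)); E=∅; St=[thunk]⟩
[14] ⟨T=(x x); E={x↦thunk(x, {x↦thunk(x, {x↦thunk(x, {x↦thunk((λx. (x x)), ∅)})})})}; St=∅⟩
[15] ⟨T=x; E={x↦thunk(x, {x↦thunk(x, {x↦thunk(x, {x↦thunk((λx. (x x)), ∅)})})})}; St=[thunk]⟩
[16] ⟨T=x; E={x↦thunk(x, {x↦thunk(x, {x↦thunk((λx. (x x)), ∅)})})}; St=[thunk]⟩
[17] ⟨T=x; E={x↦thunk(x, {x↦thunk((λx. (x x)), ∅)})}; St=[thunk]⟩
→ 17 transitions taken and the configuration is still not final: no result within 17 steps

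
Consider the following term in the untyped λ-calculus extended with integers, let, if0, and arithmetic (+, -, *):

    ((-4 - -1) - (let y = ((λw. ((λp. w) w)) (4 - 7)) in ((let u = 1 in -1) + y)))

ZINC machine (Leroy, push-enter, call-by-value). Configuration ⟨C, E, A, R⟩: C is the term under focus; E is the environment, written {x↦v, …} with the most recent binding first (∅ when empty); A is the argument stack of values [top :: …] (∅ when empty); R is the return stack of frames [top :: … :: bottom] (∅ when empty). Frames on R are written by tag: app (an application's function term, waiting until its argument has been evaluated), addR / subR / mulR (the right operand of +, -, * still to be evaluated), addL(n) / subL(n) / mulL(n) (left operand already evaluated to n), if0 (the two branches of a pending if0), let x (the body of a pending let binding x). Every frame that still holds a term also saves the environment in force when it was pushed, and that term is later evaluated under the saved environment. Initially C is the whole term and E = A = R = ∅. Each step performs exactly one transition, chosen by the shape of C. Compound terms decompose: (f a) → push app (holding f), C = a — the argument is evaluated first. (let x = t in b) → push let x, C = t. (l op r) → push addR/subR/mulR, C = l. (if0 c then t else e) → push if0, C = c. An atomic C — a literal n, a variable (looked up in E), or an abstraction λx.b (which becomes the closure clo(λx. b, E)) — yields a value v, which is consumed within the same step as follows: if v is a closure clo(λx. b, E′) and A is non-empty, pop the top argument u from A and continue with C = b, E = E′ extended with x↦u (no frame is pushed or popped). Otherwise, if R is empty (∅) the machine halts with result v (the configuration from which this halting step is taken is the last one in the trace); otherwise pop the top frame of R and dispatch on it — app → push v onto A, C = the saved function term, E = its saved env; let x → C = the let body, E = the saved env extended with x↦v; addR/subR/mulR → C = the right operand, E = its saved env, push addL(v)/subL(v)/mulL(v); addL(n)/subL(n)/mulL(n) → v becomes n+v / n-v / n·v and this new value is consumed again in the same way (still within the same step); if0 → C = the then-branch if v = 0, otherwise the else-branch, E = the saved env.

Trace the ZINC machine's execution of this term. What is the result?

0. ⟨C=((-4 - -1) - (let y = ((λw. ((λp. w) w)) (4 - 7)) in ((let u = 1 in -1) + y))); E=∅; A=∅; R=∅⟩
1. ⟨C=(-4 - -1); E=∅; A=∅; R=[subR]⟩
2. ⟨C=-4; E=∅; A=∅; R=[subR :: subR]⟩
3. ⟨C=-1; E=∅; A=∅; R=[subL(-4) :: subR]⟩
4. ⟨C=(let y = ((λw. ((λp. w) w)) (4 - 7)) in ((let u = 1 in -1) + y)); E=∅; A=∅; R=[subL(-3)]⟩
5. ⟨C=((λw. ((λp. w) w)) (4 - 7)); E=∅; A=∅; R=[let y :: subL(-3)]⟩
6. ⟨C=(4 - 7); E=∅; A=∅; R=[app :: let y :: subL(-3)]⟩
7. ⟨C=4; E=∅; A=∅; R=[subR :: app :: let y :: subL(-3)]⟩
8. ⟨C=7; E=∅; A=∅; R=[subL(4) :: app :: let y :: subL(-3)]⟩
9. ⟨C=(λw. ((λp. w) w)); E=∅; A=[-3]; R=[let y :: subL(-3)]⟩
10. ⟨C=((λp. w) w); E={w↦-3}; A=∅; R=[let y :: subL(-3)]⟩
11. ⟨C=w; E={w↦-3}; A=∅; R=[app :: let y :: subL(-3)]⟩
12. ⟨C=(λp. w); E={w↦-3}; A=[-3]; R=[let y :: subL(-3)]⟩
13. ⟨C=w; E={p↦-3, w↦-3}; A=∅; R=[let y :: subL(-3)]⟩
14. ⟨C=((let u = 1 in -1) + y); E={y↦-3}; A=∅; R=[subL(-3)]⟩
15. ⟨C=(let u = 1 in -1); E={y↦-3}; A=∅; R=[addR :: subL(-3)]⟩
16. ⟨C=1; E={y↦-3}; A=∅; R=[let u :: addR :: subL(-3)]⟩
17. ⟨C=-1; E={u↦1, y↦-3}; A=∅; R=[addR :: subL(-3)]⟩
18. ⟨C=y; E={y↦-3}; A=∅; R=[addL(-1) :: subL(-3)]⟩
→ final value 1

Answer: 1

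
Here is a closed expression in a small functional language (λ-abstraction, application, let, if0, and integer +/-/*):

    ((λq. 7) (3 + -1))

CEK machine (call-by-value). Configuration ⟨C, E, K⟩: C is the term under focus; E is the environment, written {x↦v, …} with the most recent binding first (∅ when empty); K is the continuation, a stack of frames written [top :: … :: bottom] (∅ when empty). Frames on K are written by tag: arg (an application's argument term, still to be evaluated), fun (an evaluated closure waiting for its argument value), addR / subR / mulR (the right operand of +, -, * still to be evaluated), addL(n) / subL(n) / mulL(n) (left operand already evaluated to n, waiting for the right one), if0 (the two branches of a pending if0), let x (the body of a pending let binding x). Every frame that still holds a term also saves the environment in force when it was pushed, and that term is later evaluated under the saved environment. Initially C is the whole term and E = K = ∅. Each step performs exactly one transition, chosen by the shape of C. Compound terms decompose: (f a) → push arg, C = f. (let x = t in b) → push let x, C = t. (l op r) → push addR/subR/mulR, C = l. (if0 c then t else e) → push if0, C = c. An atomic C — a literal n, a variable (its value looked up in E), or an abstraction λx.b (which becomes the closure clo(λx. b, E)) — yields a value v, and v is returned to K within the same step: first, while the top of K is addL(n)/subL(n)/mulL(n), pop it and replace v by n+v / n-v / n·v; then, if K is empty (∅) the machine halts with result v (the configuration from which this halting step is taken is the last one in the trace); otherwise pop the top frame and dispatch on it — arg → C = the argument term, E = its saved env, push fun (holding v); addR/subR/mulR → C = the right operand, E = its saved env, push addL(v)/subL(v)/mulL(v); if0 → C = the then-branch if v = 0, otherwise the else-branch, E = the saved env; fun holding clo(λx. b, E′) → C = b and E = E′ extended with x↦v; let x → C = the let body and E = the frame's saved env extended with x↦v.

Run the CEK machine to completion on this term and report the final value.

0. <C=((λq. 7) (3 + -1)), E=∅, K=∅>
1. <C=(λq. 7), E=∅, K=[arg]>
2. <C=(3 + -1), E=∅, K=[fun]>
3. <C=3, E=∅, K=[addR :: fun]>
4. <C=-1, E=∅, K=[addL(3) :: fun]>
5. <C=7, E={q↦2}, K=∅>
→ final value 7

Answer: 7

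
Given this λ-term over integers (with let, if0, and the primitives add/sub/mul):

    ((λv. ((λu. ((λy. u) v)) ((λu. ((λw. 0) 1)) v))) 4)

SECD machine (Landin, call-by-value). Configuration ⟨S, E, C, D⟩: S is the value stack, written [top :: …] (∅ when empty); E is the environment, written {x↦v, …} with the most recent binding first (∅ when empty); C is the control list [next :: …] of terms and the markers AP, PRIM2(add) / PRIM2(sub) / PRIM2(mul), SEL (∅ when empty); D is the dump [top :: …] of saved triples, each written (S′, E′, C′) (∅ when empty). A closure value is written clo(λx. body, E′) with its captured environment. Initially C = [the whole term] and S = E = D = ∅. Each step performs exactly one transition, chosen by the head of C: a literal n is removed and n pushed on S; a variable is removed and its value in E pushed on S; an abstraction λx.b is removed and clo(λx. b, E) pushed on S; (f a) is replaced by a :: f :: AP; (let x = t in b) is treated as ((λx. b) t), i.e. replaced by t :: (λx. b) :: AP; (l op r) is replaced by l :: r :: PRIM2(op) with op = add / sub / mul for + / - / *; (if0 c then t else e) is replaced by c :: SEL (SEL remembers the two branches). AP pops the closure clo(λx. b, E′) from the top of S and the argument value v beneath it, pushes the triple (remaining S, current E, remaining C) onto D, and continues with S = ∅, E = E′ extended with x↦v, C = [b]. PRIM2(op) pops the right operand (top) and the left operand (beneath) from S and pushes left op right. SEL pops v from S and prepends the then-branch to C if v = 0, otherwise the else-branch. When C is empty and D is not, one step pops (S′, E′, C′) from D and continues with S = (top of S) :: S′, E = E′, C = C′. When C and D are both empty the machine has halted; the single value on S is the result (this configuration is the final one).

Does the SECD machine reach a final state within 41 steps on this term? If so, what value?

t=0: [S=∅ | E=∅ | C=[((λv. ((λu. ((λy. u) v)) ((λu. ((λw. 0) 1)) v))) 4)] | D=∅]
t=1: [S=∅ | E=∅ | C=[4 :: (λv. ((λu. ((λy. u) v)) ((λu. ((λw. 0) 1)) v))) :: AP] | D=∅]
t=2: [S=[4] | E=∅ | C=[(λv. ((λu. ((λy. u) v)) ((λu. ((λw. 0) 1)) v))) :: AP] | D=∅]
t=3: [S=[clo(λv. ((λu. ((λy. u) v)) ((λu. ((λw. 0) 1)) v)), ∅) :: 4] | E=∅ | C=[AP] | D=∅]
t=4: [S=∅ | E={v↦4} | C=[((λu. ((λy. u) v)) ((λu. ((λw. 0) 1)) v))] | D=[(∅, ∅, ∅)]]
t=5: [S=∅ | E={v↦4} | C=[((λu. ((λw. 0) 1)) v) :: (λu. ((λy. u) v)) :: AP] | D=[(∅, ∅, ∅)]]
t=6: [S=∅ | E={v↦4} | C=[v :: (λu. ((λw. 0) 1)) :: AP :: (λu. ((λy. u) v)) :: AP] | D=[(∅, ∅, ∅)]]
t=7: [S=[4] | E={v↦4} | C=[(λu. ((λw. 0) 1)) :: AP :: (λu. ((λy. u) v)) :: AP] | D=[(∅, ∅, ∅)]]
t=8: [S=[clo(λu. ((λw. 0) 1), {v↦4}) :: 4] | E={v↦4} | C=[AP :: (λu. ((λy. u) v)) :: AP] | D=[(∅, ∅, ∅)]]
t=9: [S=∅ | E={u↦4, v↦4} | C=[((λw. 0) 1)] | D=[(∅, {v↦4}, [(λu. ((λy. u) v)) :: AP]) :: (∅, ∅, ∅)]]
t=10: [S=∅ | E={u↦4, v↦4} | C=[1 :: (λw. 0) :: AP] | D=[(∅, {v↦4}, [(λu. ((λy. u) v)) :: AP]) :: (∅, ∅, ∅)]]
t=11: [S=[1] | E={u↦4, v↦4} | C=[(λw. 0) :: AP] | D=[(∅, {v↦4}, [(λu. ((λy. u) v)) :: AP]) :: (∅, ∅, ∅)]]
t=12: [S=[clo(λw. 0, {u↦4, v↦4}) :: 1] | E={u↦4, v↦4} | C=[AP] | D=[(∅, {v↦4}, [(λu. ((λy. u) v)) :: AP]) :: (∅, ∅, ∅)]]
t=13: [S=∅ | E={w↦1, u↦4, v↦4} | C=[0] | D=[(∅, {u↦4, v↦4}, ∅) :: (∅, {v↦4}, [(λu. ((λy. u) v)) :: AP]) :: (∅, ∅, ∅)]]
t=14: [S=[0] | E={w↦1, u↦4, v↦4} | C=∅ | D=[(∅, {u↦4, v↦4}, ∅) :: (∅, {v↦4}, [(λu. ((λy. u) v)) :: AP]) :: (∅, ∅, ∅)]]
t=15: [S=[0] | E={u↦4, v↦4} | C=∅ | D=[(∅, {v↦4}, [(λu. ((λy. u) v)) :: AP]) :: (∅, ∅, ∅)]]
t=16: [S=[0] | E={v↦4} | C=[(λu. ((λy. u) v)) :: AP] | D=[(∅, ∅, ∅)]]
t=17: [S=[clo(λu. ((λy. u) v), {v↦4}) :: 0] | E={v↦4} | C=[AP] | D=[(∅, ∅, ∅)]]
t=18: [S=∅ | E={u↦0, v↦4} | C=[((λy. u) v)] | D=[(∅, {v↦4}, ∅) :: (∅, ∅, ∅)]]
t=19: [S=∅ | E={u↦0, v↦4} | C=[v :: (λy. u) :: AP] | D=[(∅, {v↦4}, ∅) :: (∅, ∅, ∅)]]
t=20: [S=[4] | E={u↦0, v↦4} | C=[(λy. u) :: AP] | D=[(∅, {v↦4}, ∅) :: (∅, ∅, ∅)]]
t=21: [S=[clo(λy. u, {u↦0, v↦4}) :: 4] | E={u↦0, v↦4} | C=[AP] | D=[(∅, {v↦4}, ∅) :: (∅, ∅, ∅)]]
t=22: [S=∅ | E={y↦4, u↦0, v↦4} | C=[u] | D=[(∅, {u↦0, v↦4}, ∅) :: (∅, {v↦4}, ∅) :: (∅, ∅, ∅)]]
t=23: [S=[0] | E={y↦4, u↦0, v↦4} | C=∅ | D=[(∅, {u↦0, v↦4}, ∅) :: (∅, {v↦4}, ∅) :: (∅, ∅, ∅)]]
t=24: [S=[0] | E={u↦0, v↦4} | C=∅ | D=[(∅, {v↦4}, ∅) :: (∅, ∅, ∅)]]
t=25: [S=[0] | E={v↦4} | C=∅ | D=[(∅, ∅, ∅)]]
t=26: [S=[0] | E=∅ | C=∅ | D=∅]
→ final value 0

Answer: 0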